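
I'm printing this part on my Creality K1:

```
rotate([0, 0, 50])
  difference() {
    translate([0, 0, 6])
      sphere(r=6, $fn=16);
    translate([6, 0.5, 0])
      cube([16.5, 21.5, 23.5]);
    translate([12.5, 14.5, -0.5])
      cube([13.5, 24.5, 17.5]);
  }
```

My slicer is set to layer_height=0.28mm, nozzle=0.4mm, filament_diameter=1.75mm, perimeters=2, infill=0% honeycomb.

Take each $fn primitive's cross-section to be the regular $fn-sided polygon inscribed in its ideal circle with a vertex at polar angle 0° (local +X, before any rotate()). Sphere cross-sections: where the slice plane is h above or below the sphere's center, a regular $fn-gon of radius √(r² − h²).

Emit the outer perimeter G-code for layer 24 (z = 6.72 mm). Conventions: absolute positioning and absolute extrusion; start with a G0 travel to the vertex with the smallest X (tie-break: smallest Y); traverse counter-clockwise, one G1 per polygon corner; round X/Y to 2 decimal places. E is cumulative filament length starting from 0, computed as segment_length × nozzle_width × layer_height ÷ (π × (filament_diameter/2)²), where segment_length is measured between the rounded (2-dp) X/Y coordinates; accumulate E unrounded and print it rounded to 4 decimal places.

G0 X-5.93 Y-0.52 Z6.72
G1 X-5.28 Y-2.75 E0.1082
G1 X-3.83 Y-4.56 E0.2162
G1 X-1.79 Y-5.68 E0.3245
G1 X0.52 Y-5.93 E0.4327
G1 X2.75 Y-5.28 E0.5409
G1 X4.56 Y-3.83 E0.6489
G1 X5.68 Y-1.79 E0.7572
G1 X5.93 Y0.52 E0.8654
G1 X5.28 Y2.75 E0.9736
G1 X3.83 Y4.56 E1.0816
G1 X1.79 Y5.68 E1.1899
G1 X-0.52 Y5.93 E1.2981
G1 X-2.75 Y5.28 E1.4063
G1 X-4.56 Y3.83 E1.5143
G1 X-5.68 Y1.79 E1.6226
G1 X-5.93 Y-0.52 E1.7308

At z = 6.72 mm: the r=6 sphere contributes a regular 16-gon of circumradius √(6²−0.72²) = 5.957; the cube at (6, 0.5) (footprint 16.5×21.5) is included at this height; the 13.5×24.5 cube at (12.5, 14.5) contributes its full rectangle; Subtracting the remaining from the first: starting from the r=6 sphere, the 16.5×21.5 cube at (6, 0.5) misses the remaining region (no effect); the 13.5×24.5 cube at (12.5, 14.5) misses the remaining region (no effect) — 1 connected region; (rotated 50° about Z; rotation is an isometry so areas/perimeters/island counts are preserved). The outline is a single polygon with 16 vertices. Extrusion per mm of travel: 0.4 × 0.28 / (π × 0.875²) = 0.046564. Accumulating E over each segment gives final E = 1.7308.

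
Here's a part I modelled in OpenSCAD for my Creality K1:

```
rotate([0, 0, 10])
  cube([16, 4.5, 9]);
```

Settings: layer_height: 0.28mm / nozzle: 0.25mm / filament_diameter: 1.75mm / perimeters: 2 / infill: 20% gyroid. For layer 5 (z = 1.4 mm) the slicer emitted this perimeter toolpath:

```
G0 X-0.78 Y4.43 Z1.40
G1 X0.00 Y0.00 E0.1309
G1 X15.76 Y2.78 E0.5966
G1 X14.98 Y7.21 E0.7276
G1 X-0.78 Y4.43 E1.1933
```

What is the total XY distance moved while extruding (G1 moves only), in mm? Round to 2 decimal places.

Sum the Euclidean lengths of each G1 segment: total = 41.00 mm.

41.00 mm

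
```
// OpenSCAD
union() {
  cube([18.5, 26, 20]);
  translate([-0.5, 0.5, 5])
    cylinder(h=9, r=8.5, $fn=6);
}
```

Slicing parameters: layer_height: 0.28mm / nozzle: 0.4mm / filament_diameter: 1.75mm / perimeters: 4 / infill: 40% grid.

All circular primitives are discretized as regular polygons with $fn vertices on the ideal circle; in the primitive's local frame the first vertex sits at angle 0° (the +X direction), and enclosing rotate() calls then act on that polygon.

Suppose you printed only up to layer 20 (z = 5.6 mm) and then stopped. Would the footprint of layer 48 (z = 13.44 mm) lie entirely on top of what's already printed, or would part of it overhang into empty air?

Compare the two slices. At z = 5.6: the cube is present — its section is the full 18.5×26 rectangle (area 481.00 mm²); the r=8.5 cylinder at (-0.5, 0.5) contributes a regular 6-gon of circumradius 8.5 (area = (6/2)·8.500²·sin(360°/6) = 187.71 mm²); Merging all regions: the regions partially overlap — summed areas 668.71 mm² minus the doubly-counted overlap 47.17 mm² gives 621.54 mm² — area = 621.54 mm². At z = 13.44: the cube (footprint 18.5×26) is included at this height (area 481.00 mm²); the r=8.5 cylinder at (-0.5, 0.5) contributes a regular 6-gon of circumradius 8.5 (area = (6/2)·8.500²·sin(360°/6) = 187.71 mm²); Taking the union: the regions partially overlap — summed areas 668.71 mm² minus the doubly-counted overlap 47.17 mm² gives 621.54 mm² — area = 621.54 mm². Checking containment: the cross-section at z = 13.44 is a subset of the cross-section at z = 5.6.

entirely on top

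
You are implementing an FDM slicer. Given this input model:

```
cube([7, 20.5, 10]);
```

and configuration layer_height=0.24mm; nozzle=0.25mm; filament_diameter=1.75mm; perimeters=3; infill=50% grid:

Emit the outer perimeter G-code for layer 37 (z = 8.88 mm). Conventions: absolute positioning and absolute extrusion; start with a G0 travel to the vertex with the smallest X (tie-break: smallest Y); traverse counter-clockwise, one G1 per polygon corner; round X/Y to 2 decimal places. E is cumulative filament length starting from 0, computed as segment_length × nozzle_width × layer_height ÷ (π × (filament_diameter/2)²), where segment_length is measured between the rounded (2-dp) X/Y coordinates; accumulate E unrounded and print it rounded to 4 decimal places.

At z = 8.88 mm: the cube (footprint 7×20.5) is included at this height. The outline is a single polygon with 4 vertices. Extrusion per mm of travel: 0.25 × 0.24 / (π × 0.875²) = 0.024945. Accumulating E over each segment gives final E = 1.3720.

G0 X0.00 Y0.00 Z8.88
G1 X7.00 Y0.00 E0.1746
G1 X7.00 Y20.50 E0.6860
G1 X0.00 Y20.50 E0.8606
G1 X0.00 Y0.00 E1.3720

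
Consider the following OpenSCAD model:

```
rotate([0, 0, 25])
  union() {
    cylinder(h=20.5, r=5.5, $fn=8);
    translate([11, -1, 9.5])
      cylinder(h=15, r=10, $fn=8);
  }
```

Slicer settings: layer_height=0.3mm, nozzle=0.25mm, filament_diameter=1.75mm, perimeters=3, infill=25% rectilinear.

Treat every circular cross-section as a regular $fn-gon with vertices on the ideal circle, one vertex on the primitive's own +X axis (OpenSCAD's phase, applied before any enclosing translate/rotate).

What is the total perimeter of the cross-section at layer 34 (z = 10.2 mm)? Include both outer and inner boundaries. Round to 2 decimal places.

At z = 10.2 mm: the r=5.5 cylinder contributes a regular 8-gon of circumradius 5.5 (perimeter = 2·8·5.500·sin(180°/8) = 33.68 mm); the cylinder at (11, -1): section is a regular 8-gon, circumradius r=10 (perimeter = 2·8·10.000·sin(180°/8) = 61.23 mm); Taking the union: the regions partially overlap (shared area 22.70 mm²), so the edge portions inside another operand are dropped and the merged outline is re-measured after clipping — boundary = 74.73 mm; (whole slice rotated 25° about Z — lengths, areas and connectivity unchanged). Overall, the cross-section is a single solid region. Total boundary length (outer) = 74.73 mm.

74.73 mm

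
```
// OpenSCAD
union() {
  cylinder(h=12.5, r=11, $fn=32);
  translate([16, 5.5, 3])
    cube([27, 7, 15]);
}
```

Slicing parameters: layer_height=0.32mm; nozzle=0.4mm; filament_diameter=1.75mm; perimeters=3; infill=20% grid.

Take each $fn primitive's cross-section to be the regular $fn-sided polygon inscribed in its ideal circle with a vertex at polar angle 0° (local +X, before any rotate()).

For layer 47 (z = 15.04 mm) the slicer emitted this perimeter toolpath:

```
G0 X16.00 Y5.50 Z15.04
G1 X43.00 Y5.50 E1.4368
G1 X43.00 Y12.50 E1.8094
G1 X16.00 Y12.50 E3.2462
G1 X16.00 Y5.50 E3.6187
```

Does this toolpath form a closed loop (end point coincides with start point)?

yes

Start point (G0): (16.00, 5.50). End point (last G1): the path returns to the start — closed.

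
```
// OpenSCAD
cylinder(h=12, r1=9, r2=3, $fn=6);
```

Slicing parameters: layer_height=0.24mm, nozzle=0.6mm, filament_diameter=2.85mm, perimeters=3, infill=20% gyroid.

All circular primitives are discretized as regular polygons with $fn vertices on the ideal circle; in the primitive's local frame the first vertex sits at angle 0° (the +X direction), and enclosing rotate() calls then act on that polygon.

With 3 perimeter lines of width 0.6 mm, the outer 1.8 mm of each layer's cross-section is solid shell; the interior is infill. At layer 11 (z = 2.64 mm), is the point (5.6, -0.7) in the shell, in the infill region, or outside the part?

At z = 2.64 mm: the cone: at t=0.220 of its height the radius interpolates to r₁+(r₂−r₁)t = 7.680, giving a regular 6-gon of that circumradius. Overall, the cross-section is a single solid region. The nearest boundary edge runs (3.84, -6.65)→(7.68, 0.00); distance from the point to it = 1.45 mm. The point is inside the cross-section, 1.45 mm from the nearest boundary — within the 1.8 mm shell band (3 × 0.6).

shell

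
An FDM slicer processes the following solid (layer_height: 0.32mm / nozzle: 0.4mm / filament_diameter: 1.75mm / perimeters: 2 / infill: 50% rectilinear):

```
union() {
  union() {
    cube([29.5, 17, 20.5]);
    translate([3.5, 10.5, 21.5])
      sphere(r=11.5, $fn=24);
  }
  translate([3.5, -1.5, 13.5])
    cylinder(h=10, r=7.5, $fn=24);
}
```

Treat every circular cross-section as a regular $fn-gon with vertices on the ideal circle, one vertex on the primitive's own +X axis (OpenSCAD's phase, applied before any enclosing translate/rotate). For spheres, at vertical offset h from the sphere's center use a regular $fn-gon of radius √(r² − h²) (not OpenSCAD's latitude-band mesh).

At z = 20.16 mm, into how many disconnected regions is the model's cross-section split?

At z = 20.16 mm: the cube is present — its section is the full 29.5×17 rectangle; the sphere at (3.5, 10.5): section is a regular 24-gon, circumradius = √(r²−h²) = √(11.5²−1.34²) = 11.422; Taking the union: the regions partially overlap (shared area 227.88 mm²), so overlapping operands fuse into one piece — 1 connected region; the r=7.5 cylinder at (3.5, -1.5) contributes a regular 24-gon of circumradius 7.5; Combining (union): the regions partially overlap (shared area 68.12 mm²), so overlapping operands fuse into one piece — 1 connected region. The result has 1 disconnected region.

1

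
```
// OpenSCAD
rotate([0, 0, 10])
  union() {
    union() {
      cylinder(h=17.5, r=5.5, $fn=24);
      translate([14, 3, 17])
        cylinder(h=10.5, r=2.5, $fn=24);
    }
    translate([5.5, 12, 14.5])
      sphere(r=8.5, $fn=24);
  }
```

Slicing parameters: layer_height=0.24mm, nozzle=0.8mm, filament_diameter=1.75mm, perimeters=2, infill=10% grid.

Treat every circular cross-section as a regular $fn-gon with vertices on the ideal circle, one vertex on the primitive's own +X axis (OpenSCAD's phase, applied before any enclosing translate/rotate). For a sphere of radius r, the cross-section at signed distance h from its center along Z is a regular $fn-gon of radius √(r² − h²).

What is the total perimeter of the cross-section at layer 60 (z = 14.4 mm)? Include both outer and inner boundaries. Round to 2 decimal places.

78.97 mm

At z = 14.4 mm: the cylinder: section is a regular 24-gon, circumradius r=5.5 (perimeter = 2·24·5.500·sin(180°/24) = 34.46 mm); the cylinder at (14, 3) does not reach this height (z outside [17, 27.5]); Merging all regions: only the r=5.5 cylinder is present, so the union is just that shape — boundary = 34.46 mm; the r=8.5 sphere at (5.5, 12) slices to a regular 24-gon of circumradius 8.499 (√(r²−h²) with h=0.1 from center) (perimeter = 2·24·8.499·sin(180°/24) = 53.25 mm); Taking the union: the regions partially overlap (shared area 2.08 mm²), so the edge portions inside another operand are dropped and the merged outline is re-measured after clipping — boundary = 78.97 mm; (rotated 10° about Z; rotation is an isometry so areas/perimeters/island counts are preserved). Overall, the cross-section is a single solid region. Total boundary length (outer) = 78.97 mm.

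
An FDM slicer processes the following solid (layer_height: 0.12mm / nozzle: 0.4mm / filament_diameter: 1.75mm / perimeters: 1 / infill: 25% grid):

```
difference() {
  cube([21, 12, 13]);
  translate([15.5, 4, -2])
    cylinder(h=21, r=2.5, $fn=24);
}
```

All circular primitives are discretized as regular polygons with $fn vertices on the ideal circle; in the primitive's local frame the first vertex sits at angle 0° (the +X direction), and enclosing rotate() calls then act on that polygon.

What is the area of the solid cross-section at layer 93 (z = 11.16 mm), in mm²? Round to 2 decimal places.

232.59 mm²

At z = 11.16 mm: the cube (footprint 21×12) is included at this height (area 252.00 mm²); the cylinder at (15.5, 4): section is a regular 24-gon, circumradius r=2.5 (area = (24/2)·2.500²·sin(360°/24) = 19.41 mm²); After the difference (first − rest): starting from the 21×12 cube (252.00 mm²), the r=2.5 cylinder at (15.5, 4) lies wholly inside it (removes its full 19.41 mm² and its 15.66 mm outline becomes a hole wall) — area = 232.59 mm². Overall, the cross-section is one region with 1 hole. Net area = 232.59 mm².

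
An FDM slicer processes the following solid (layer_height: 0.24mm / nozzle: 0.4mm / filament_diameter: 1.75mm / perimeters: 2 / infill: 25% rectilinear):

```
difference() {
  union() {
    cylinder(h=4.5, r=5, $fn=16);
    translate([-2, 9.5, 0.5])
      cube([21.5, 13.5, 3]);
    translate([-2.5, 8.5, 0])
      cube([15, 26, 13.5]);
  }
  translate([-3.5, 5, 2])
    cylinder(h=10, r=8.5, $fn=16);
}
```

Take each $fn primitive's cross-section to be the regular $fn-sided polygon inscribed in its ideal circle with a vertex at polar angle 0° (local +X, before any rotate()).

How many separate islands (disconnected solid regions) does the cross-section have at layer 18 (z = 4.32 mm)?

At z = 4.32 mm: the r=5 cylinder gives a regular 16-gon of circumradius 5 (constant along its height); the cube at (-2, 9.5) is not intersected at this z (z outside [0.5, 3.5]); the 15×26 cube at (-2.5, 8.5) contributes its full rectangle; Combining (union): the 2 present regions are separate (no shared area or edge), so areas and boundary lengths simply add and each stays a separate island — 2 connected regions; the r=8.5 cylinder at (-3.5, 5) gives a regular 16-gon of circumradius 8.5 (constant along its height); After the difference (first − rest): starting from that combined region, the r=8.5 cylinder at (-3.5, 5) partially overlaps it — only the 77.67 mm² overlap (of its 221.19 mm²) is removed, clipping the outline — 2 connected regions. Overall, the cross-section has 2 separate islands. Island count = 2.

2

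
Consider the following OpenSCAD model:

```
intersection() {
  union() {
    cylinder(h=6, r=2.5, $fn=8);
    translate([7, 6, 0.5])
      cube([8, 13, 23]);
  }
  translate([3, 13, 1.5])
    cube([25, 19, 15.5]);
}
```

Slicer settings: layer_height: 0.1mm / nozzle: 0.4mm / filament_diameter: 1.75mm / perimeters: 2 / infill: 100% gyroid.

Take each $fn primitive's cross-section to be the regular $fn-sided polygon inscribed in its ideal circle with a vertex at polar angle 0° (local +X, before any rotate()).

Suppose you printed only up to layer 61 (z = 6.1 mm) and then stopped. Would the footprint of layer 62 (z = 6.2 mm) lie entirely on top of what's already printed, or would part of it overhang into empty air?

Compare the two slices. At z = 6.1: the cylinder is absent (z outside [0, 6]); the 8×13 cube at (7, 6) contributes its full rectangle (area 104.00 mm²); Combining (union): only the 8×13 cube at (7, 6) is present, so the union is just that shape — area = 104.00 mm²; the 25×19 cube at (3, 13) contributes its full rectangle (area 475.00 mm²); After intersecting: the 25×19 cube at (3, 13) partially overlaps that combined region; clipping to the common part keeps 48.00 mm² — area = 48.00 mm². At z = 6.2: the cylinder is absent (z outside [0, 6]); the 8×13 cube at (7, 6) contributes its full rectangle (area 104.00 mm²); Taking the union: only the 8×13 cube at (7, 6) is present, so the union is just that shape — area = 104.00 mm²; the cube at (3, 13) (footprint 25×19) is included at this height (area 475.00 mm²); After intersecting: the 25×19 cube at (3, 13) partially overlaps that combined region; clipping to the common part keeps 48.00 mm² — area = 48.00 mm². Checking containment: the cross-section at z = 6.2 is a subset of the cross-section at z = 6.1.

entirely on top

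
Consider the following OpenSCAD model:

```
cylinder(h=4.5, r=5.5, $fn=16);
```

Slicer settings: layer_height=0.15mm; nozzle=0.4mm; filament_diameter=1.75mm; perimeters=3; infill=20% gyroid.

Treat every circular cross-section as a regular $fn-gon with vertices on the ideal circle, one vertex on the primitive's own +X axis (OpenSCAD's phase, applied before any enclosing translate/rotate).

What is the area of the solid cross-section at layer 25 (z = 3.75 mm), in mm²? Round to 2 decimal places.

92.61 mm²

At z = 3.75 mm: the cylinder: section is a regular 16-gon, circumradius r=5.5 (area = (16/2)·5.500²·sin(360°/16) = 92.61 mm²). Overall, the cross-section is a single solid region. Net area = 92.61 mm².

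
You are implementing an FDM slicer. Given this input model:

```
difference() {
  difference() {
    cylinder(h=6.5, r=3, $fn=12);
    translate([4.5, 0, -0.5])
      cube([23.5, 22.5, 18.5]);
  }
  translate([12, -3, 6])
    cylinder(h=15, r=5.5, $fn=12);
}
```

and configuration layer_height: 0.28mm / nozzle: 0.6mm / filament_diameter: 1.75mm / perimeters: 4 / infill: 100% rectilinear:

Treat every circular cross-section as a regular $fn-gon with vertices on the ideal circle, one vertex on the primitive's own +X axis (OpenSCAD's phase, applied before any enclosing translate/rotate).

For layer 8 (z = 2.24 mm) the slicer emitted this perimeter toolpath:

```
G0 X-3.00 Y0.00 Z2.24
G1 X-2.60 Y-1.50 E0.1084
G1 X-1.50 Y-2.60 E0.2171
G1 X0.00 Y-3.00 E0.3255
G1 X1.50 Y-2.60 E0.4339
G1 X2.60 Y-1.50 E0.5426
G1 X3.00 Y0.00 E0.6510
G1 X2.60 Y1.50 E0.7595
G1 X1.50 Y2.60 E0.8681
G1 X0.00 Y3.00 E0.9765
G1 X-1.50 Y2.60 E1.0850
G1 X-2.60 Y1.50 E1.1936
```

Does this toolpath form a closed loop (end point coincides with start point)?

no

Start point (G0): (-3.00, 0.00). End point (last G1): the path does not return to the start — open.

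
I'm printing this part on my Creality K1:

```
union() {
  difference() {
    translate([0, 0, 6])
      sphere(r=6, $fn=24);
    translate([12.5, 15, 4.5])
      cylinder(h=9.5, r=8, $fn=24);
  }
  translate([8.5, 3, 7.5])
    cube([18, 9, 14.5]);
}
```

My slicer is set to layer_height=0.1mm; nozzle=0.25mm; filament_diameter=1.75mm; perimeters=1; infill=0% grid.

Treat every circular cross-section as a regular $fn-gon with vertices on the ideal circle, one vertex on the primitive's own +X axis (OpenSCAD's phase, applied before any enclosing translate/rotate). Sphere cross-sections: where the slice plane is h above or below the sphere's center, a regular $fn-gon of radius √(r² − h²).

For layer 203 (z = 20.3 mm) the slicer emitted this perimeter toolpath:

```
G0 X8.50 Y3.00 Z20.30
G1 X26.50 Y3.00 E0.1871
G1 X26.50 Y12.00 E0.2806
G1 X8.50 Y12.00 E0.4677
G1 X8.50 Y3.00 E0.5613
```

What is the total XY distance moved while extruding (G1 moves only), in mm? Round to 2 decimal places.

54.00 mm

Sum the Euclidean lengths of each G1 segment: total = 54.00 mm.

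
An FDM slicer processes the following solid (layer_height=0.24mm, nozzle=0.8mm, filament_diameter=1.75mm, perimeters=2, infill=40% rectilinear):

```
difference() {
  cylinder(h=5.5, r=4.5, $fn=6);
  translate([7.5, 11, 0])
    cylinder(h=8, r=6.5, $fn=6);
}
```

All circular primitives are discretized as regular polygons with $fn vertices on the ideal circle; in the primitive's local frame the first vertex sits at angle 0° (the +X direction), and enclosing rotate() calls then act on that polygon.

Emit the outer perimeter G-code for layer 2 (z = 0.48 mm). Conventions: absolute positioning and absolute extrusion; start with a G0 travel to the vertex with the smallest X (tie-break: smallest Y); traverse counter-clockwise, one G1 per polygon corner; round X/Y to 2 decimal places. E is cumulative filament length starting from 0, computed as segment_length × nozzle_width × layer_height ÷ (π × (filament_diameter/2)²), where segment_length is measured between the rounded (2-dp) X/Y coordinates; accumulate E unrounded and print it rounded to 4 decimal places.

At z = 0.48 mm: the r=4.5 cylinder contributes a regular 6-gon of circumradius 4.5; the cylinder at (7.5, 11): section is a regular 6-gon, circumradius r=6.5; Taking the first minus the rest: starting from the r=4.5 cylinder, the r=6.5 cylinder at (7.5, 11) misses the remaining region (no effect) — 1 connected region. The outline is a single polygon with 6 vertices. Extrusion per mm of travel: 0.8 × 0.24 / (π × 0.875²) = 0.079824. Accumulating E over each segment gives final E = 2.1561.

G0 X-4.50 Y0.00 Z0.48
G1 X-2.25 Y-3.90 E0.3594
G1 X2.25 Y-3.90 E0.7186
G1 X4.50 Y0.00 E1.0780
G1 X2.25 Y3.90 E1.4374
G1 X-2.25 Y3.90 E1.7966
G1 X-4.50 Y0.00 E2.1561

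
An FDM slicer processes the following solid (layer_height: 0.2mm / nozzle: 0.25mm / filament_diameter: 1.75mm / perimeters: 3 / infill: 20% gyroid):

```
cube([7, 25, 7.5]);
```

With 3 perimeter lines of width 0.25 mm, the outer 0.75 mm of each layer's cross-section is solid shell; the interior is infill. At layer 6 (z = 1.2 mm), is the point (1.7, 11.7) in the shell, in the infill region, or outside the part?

At z = 1.2 mm: the cube (footprint 7×25) is included at this height. Overall, the cross-section is a single solid region. The nearest boundary edge runs (0.00, 25.00)→(0.00, 0.00); distance from the point to it = 1.70 mm. The point is inside the cross-section and 1.70 mm from the nearest boundary — more than the 0.75 mm shell width (3 × 0.25), so it's in the infill interior.

infill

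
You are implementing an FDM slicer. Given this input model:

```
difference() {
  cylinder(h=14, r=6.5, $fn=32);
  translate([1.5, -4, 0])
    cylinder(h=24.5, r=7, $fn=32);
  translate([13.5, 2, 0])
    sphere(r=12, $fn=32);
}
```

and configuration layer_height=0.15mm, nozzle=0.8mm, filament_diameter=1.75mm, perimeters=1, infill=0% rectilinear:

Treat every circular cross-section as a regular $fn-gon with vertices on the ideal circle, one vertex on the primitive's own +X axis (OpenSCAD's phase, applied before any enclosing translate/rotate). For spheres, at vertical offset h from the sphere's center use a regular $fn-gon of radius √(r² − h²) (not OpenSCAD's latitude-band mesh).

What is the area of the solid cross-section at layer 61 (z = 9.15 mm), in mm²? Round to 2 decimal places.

45.82 mm²

At z = 9.15 mm: the r=6.5 cylinder gives a regular 32-gon of circumradius 6.5 (constant along its height) (area = (32/2)·6.500²·sin(360°/32) = 131.88 mm²); the r=7 cylinder at (1.5, -4) gives a regular 32-gon of circumradius 7 (constant along its height) (area = (32/2)·7.000²·sin(360°/32) = 152.95 mm²); the r=12 sphere at (13.5, 2) slices to a regular 32-gon of circumradius 7.764 (√(r²−h²) with h=9.15 from center) (area = (32/2)·7.764²·sin(360°/32) = 188.15 mm²); Taking the first minus the rest: starting from the r=6.5 cylinder (131.88 mm²), the r=7 cylinder at (1.5, -4) partially overlaps it — only the 85.49 mm² overlap (of its 152.95 mm²) is removed, clipping the outline; the r=12 sphere at (13.5, 2) partially overlaps it — only the 0.57 mm² overlap (of its 188.15 mm²) is removed, clipping the outline — area = 45.82 mm². Overall, the cross-section is a single solid region. Net area = 45.82 mm².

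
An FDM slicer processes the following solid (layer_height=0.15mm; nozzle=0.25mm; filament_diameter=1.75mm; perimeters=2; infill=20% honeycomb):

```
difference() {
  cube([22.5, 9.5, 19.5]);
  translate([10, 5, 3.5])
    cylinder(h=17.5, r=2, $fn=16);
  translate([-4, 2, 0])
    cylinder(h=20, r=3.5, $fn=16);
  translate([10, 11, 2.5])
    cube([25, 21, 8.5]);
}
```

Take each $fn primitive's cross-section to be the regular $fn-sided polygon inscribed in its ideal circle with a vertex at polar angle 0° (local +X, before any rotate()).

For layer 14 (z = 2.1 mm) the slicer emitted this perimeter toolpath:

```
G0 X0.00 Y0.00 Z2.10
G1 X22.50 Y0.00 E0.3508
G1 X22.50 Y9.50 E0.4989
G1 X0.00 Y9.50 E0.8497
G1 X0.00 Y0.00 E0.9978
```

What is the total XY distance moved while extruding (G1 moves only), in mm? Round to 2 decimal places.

Sum the Euclidean lengths of each G1 segment: total = 64.00 mm.

64.00 mm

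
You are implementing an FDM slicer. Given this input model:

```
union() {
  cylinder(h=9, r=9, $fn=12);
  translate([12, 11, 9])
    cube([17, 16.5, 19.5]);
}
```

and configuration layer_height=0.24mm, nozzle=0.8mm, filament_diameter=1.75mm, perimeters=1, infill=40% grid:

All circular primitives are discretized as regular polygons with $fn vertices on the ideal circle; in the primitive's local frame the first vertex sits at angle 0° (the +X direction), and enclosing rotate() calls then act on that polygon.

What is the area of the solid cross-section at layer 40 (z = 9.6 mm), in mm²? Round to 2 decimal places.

280.50 mm²

At z = 9.6 mm: the cylinder is not intersected at this z (z outside [0, 9]); the cube at (12, 11) (footprint 17×16.5) is included at this height (area 280.50 mm²); Merging all regions: only the 17×16.5 cube at (12, 11) is present, so the union is just that shape — area = 280.50 mm². Overall, the cross-section is a single solid region. Net area = 280.50 mm².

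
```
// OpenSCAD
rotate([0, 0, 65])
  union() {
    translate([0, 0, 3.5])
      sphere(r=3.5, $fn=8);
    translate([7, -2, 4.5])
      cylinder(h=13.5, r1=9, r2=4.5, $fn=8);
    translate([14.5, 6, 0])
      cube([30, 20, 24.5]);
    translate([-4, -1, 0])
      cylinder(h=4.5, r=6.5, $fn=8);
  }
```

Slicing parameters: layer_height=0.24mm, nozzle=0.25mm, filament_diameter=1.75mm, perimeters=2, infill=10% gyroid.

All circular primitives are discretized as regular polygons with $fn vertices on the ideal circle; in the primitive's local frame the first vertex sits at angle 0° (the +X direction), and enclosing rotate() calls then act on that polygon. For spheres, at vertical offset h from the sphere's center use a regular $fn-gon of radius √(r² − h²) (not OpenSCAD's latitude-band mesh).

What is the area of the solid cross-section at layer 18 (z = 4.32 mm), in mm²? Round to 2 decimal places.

At z = 4.32 mm: the r=3.5 sphere contributes a regular 8-gon of circumradius √(3.5²−0.82²) = 3.403 (area = (8/2)·3.403²·sin(360°/8) = 32.75 mm²); the cone at (7, -2) is not intersected at this z (z outside [4.5, 18]); the cube at (14.5, 6) (footprint 30×20) is included at this height (area 600.00 mm²); the cylinder at (-4, -1): section is a regular 8-gon, circumradius r=6.5 (area = (8/2)·6.500²·sin(360°/8) = 119.50 mm²); Taking the union: the regions partially overlap — summed areas 752.25 mm² minus the doubly-counted overlap 27.50 mm² gives 724.75 mm² — area = 724.75 mm²; (whole slice rotated 65° about Z — lengths, areas and connectivity unchanged). Overall, the cross-section has 2 separate islands. Net area = 724.75 mm².

724.75 mm²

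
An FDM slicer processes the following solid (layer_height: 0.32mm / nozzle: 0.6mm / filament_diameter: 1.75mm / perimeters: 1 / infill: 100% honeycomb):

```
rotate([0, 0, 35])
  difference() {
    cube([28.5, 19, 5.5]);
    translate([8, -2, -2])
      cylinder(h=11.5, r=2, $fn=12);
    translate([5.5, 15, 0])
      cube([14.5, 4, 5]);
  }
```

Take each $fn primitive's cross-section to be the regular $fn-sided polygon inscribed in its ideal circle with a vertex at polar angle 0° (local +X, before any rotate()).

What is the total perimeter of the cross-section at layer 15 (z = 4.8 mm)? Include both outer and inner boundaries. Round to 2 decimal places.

103.00 mm

At z = 4.8 mm: the 28.5×19 cube contributes its full rectangle (perimeter 95.00 mm); the r=2 cylinder at (8, -2) gives a regular 12-gon of circumradius 2 (constant along its height) (perimeter = 2·12·2.000·sin(180°/12) = 12.42 mm); the cube at (5.5, 15) is present — its section is the full 14.5×4 rectangle (perimeter 37.00 mm); After the difference (first − rest): starting from the 28.5×19 cube, the r=2 cylinder at (8, -2) misses the remaining region (no effect); the 14.5×4 cube at (5.5, 15) lies inside it touching the edge (removes its full 58.00 mm²) — boundary = 103.00 mm; (whole slice rotated 35° about Z — lengths, areas and connectivity unchanged). Overall, the cross-section is a single solid region. Total boundary length (outer) = 103.00 mm.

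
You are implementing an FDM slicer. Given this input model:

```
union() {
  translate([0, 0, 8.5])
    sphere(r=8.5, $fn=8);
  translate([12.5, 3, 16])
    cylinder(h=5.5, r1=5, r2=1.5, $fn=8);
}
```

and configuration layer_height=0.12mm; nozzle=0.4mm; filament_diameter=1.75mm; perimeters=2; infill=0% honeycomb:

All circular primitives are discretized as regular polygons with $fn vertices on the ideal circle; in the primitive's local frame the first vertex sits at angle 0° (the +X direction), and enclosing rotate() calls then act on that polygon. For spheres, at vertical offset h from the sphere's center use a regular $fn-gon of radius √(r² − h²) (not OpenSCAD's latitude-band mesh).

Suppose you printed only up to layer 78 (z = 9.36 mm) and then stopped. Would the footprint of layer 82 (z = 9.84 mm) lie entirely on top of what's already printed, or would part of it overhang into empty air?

Compare the two slices. At z = 9.36: the r=8.5 sphere contributes a regular 8-gon of circumradius √(8.5²−0.86²) = 8.456 (area = (8/2)·8.456²·sin(360°/8) = 202.26 mm²); the cone at (12.5, 3) does not reach this height (z outside [16, 21.5]); Taking the union: only the r=8.5 sphere is present, so the union is just that shape — area = 202.26 mm². At z = 9.84: the sphere: section is a regular 8-gon, circumradius = √(r²−h²) = √(8.5²−1.34²) = 8.394 (area = (8/2)·8.394²·sin(360°/8) = 199.28 mm²); the cone at (12.5, 3) is not intersected at this z (z outside [16, 21.5]); Taking the union: only the r=8.5 sphere is present, so the union is just that shape — area = 199.28 mm². Checking containment: the cross-section at z = 9.84 is a subset of the cross-section at z = 9.36.

entirely on top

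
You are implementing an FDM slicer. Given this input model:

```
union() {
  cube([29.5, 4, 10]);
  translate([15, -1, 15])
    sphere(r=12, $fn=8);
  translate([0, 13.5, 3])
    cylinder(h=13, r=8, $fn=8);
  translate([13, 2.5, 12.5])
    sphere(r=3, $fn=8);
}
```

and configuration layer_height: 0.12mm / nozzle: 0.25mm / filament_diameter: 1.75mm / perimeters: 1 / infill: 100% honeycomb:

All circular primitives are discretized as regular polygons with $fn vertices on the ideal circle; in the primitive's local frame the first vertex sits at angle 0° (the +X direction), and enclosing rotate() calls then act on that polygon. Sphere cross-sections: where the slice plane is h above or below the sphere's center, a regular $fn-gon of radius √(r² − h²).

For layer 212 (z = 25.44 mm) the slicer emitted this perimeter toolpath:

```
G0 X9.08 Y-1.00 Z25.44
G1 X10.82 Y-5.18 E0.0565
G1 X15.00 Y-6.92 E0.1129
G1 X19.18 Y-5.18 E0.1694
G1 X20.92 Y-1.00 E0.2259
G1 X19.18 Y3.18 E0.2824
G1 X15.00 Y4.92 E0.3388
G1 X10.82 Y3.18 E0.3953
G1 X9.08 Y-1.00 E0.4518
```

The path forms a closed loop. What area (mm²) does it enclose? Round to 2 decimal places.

Apply the shoelace formula to the sequence of (X, Y) vertices; enclosed area = 98.98 mm².

98.98 mm²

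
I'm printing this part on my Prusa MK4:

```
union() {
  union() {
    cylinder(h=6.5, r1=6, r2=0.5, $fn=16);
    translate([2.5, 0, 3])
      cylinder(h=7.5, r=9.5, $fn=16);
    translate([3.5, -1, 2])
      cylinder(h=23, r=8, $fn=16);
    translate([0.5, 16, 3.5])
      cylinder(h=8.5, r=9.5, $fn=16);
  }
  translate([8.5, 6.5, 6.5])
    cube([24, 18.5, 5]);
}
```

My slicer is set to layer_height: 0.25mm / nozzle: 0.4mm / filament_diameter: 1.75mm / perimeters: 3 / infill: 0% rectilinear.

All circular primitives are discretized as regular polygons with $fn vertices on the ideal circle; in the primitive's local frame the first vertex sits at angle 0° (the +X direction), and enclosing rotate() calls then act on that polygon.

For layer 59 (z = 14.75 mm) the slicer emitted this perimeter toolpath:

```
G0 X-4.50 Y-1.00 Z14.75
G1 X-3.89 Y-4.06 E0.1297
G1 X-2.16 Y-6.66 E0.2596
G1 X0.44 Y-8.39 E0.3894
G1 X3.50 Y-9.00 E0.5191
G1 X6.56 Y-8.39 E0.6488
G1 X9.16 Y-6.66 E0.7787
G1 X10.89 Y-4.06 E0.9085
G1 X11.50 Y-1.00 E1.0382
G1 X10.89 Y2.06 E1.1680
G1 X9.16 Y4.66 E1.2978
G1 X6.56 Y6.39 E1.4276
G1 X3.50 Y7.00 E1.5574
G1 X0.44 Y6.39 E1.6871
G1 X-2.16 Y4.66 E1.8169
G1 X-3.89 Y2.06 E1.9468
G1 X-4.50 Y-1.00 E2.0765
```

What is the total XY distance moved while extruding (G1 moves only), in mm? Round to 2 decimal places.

49.95 mm

Sum the Euclidean lengths of each G1 segment: total = 49.95 mm.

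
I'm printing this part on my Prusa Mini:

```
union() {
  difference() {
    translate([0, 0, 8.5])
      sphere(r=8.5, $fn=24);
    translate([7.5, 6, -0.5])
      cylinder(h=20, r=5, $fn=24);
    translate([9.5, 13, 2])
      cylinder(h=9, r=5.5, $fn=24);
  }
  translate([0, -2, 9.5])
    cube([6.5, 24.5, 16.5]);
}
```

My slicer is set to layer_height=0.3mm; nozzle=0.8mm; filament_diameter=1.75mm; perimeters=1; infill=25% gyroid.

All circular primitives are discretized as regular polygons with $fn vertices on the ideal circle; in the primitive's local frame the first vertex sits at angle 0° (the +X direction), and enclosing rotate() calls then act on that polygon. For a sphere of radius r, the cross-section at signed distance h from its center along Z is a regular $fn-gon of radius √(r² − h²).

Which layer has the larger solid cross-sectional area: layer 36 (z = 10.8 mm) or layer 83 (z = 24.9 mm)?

layer 36 (z = 10.8 mm)

Layer 36 (z = 10.8): the r=8.5 sphere slices to a regular 24-gon of circumradius 8.183 (√(r²−h²) with h=2.3 from center) (area = (24/2)·8.183²·sin(360°/24) = 207.97 mm²); the cylinder at (7.5, 6): section is a regular 24-gon, circumradius r=5 (area = (24/2)·5.000²·sin(360°/24) = 77.65 mm²); the cylinder at (9.5, 13): section is a regular 24-gon, circumradius r=5.5 (area = (24/2)·5.500²·sin(360°/24) = 93.95 mm²); Subtracting the remaining from the first: starting from the r=8.5 sphere (207.97 mm²), the r=5 cylinder at (7.5, 6) partially overlaps it — only the 20.53 mm² overlap (of its 77.65 mm²) is removed, clipping the outline; the r=5.5 cylinder at (9.5, 13) misses the remaining region (no effect) — area = 187.43 mm²; the 6.5×24.5 cube at (0, -2) contributes its full rectangle (area 159.25 mm²); Combining (union): the regions partially overlap — summed areas 346.68 mm² minus the doubly-counted overlap 42.75 mm² gives 303.93 mm² — area = 303.93 mm². So its area = 303.93 mm². Layer 83 (z = 24.9): the sphere does not reach this height (|z−center|=16.400 > r=8.5); the cylinder at (7.5, 6) is not intersected at this z (z outside [-0.5, 19.5]); the cylinder at (9.5, 13) is absent (z outside [2, 11]); Subtracting the remaining from the first: the first operand is absent here, so nothing remains; the 6.5×24.5 cube at (0, -2) contributes its full rectangle (area 159.25 mm²); Merging all regions: only the 6.5×24.5 cube at (0, -2) is present, so the union is just that shape — area = 159.25 mm². So its area = 159.25 mm². Layer 36 is larger (303.93 vs 159.25 mm²).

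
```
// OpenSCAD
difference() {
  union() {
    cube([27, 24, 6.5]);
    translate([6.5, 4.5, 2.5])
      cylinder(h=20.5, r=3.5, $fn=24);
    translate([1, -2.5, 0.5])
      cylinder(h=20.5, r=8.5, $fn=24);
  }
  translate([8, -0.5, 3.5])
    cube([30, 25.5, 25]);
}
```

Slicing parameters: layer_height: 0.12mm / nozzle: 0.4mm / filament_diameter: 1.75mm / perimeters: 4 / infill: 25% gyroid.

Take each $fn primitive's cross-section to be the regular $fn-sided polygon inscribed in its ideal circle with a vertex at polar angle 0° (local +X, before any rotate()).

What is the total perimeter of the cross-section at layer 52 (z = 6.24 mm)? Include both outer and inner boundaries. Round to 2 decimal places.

At z = 6.24 mm: the 27×24 cube contributes its full rectangle (perimeter 102.00 mm); the r=3.5 cylinder at (6.5, 4.5) gives a regular 24-gon of circumradius 3.5 (constant along its height) (perimeter = 2·24·3.500·sin(180°/24) = 21.93 mm); the r=8.5 cylinder at (1, -2.5) contributes a regular 24-gon of circumradius 8.5 (perimeter = 2·24·8.500·sin(180°/24) = 53.25 mm); Merging all regions: the regions partially overlap (shared area 79.25 mm²), so the edge portions inside another operand are dropped and the merged outline is re-measured after clipping — boundary = 128.52 mm; the cube at (8, -0.5) (footprint 30×25.5) is included at this height (perimeter 111.00 mm); Subtracting the remaining from the first: starting from that combined region, the 30×25.5 cube at (8, -0.5) partially overlaps it — only the 456.59 mm² overlap (of its 765.00 mm²) is removed, clipping the outline — boundary = 92.82 mm. Overall, the cross-section is a single solid region. Total boundary length (outer) = 92.82 mm.

92.82 mm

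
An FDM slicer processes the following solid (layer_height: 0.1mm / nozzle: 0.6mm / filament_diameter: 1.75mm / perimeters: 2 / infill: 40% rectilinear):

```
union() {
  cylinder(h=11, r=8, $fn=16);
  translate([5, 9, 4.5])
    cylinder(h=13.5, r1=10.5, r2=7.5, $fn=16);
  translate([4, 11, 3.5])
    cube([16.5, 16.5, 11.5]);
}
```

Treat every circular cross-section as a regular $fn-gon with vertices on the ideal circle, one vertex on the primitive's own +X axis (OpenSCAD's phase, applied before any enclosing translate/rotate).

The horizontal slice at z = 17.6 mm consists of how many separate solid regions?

1

At z = 17.6 mm: the cylinder is absent (z outside [0, 11]); the cone at (5, 9): at t=0.970 of its height the radius interpolates to r₁+(r₂−r₁)t = 7.589, giving a regular 16-gon of that circumradius; the cube at (4, 11) is absent (z outside [3.5, 15]); Taking the union: only the cone at (5, 9) is present, so the union is just that shape — 1 connected region. The result has 1 disconnected region.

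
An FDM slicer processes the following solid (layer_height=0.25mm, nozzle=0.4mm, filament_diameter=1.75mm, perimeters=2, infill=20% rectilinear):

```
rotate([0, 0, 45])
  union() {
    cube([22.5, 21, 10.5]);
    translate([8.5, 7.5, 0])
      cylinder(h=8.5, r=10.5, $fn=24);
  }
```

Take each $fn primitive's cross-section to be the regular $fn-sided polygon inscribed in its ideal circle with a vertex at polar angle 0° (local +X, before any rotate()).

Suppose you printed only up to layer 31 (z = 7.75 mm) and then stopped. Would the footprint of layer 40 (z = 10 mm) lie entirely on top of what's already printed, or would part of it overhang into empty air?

Compare the two slices. At z = 7.75: the 22.5×21 cube contributes its full rectangle (area 472.50 mm²); the cylinder at (8.5, 7.5): section is a regular 24-gon, circumradius r=10.5 (area = (24/2)·10.500²·sin(360°/24) = 342.42 mm²); Taking the union: the regions partially overlap — summed areas 814.92 mm² minus the doubly-counted overlap 297.03 mm² gives 517.89 mm² — area = 517.89 mm²; (whole slice rotated 45° about Z — lengths, areas and connectivity unchanged). At z = 10: the cube (footprint 22.5×21) is included at this height (area 472.50 mm²); the cylinder at (8.5, 7.5) is not intersected at this z (z outside [0, 8.5]); Taking the union: only the 22.5×21 cube is present, so the union is just that shape — area = 472.50 mm²; (rotated 45° about Z; rotation is an isometry so areas/perimeters/island counts are preserved). Checking containment: the cross-section at z = 10 is a subset of the cross-section at z = 7.75.

entirely on top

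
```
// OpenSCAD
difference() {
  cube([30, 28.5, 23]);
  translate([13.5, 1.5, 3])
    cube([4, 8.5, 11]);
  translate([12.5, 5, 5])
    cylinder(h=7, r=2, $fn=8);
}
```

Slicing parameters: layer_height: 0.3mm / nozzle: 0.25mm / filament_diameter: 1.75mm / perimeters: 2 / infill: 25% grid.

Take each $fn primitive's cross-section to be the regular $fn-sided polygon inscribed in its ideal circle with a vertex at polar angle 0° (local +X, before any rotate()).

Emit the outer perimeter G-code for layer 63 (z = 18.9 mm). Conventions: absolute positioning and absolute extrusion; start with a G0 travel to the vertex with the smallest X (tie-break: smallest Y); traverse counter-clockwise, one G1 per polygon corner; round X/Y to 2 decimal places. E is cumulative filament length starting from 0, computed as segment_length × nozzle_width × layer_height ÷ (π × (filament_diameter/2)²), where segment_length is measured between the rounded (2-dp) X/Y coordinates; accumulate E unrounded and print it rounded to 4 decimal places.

At z = 18.9 mm: the 30×28.5 cube contributes its full rectangle; the cube at (13.5, 1.5) is not intersected at this z (z outside [3, 14]); the cylinder at (12.5, 5) does not reach this height (z outside [5, 12]); Subtracting the remaining from the first: none of the subtracted shapes is present at this height, so the 30×28.5 cube is unchanged — 1 connected region. The outline is a single polygon with 4 vertices. Extrusion per mm of travel: 0.25 × 0.3 / (π × 0.875²) = 0.031181. Accumulating E over each segment gives final E = 3.6482.

G0 X0.00 Y0.00 Z18.90
G1 X30.00 Y0.00 E0.9354
G1 X30.00 Y28.50 E1.8241
G1 X0.00 Y28.50 E2.7596
G1 X0.00 Y0.00 E3.6482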